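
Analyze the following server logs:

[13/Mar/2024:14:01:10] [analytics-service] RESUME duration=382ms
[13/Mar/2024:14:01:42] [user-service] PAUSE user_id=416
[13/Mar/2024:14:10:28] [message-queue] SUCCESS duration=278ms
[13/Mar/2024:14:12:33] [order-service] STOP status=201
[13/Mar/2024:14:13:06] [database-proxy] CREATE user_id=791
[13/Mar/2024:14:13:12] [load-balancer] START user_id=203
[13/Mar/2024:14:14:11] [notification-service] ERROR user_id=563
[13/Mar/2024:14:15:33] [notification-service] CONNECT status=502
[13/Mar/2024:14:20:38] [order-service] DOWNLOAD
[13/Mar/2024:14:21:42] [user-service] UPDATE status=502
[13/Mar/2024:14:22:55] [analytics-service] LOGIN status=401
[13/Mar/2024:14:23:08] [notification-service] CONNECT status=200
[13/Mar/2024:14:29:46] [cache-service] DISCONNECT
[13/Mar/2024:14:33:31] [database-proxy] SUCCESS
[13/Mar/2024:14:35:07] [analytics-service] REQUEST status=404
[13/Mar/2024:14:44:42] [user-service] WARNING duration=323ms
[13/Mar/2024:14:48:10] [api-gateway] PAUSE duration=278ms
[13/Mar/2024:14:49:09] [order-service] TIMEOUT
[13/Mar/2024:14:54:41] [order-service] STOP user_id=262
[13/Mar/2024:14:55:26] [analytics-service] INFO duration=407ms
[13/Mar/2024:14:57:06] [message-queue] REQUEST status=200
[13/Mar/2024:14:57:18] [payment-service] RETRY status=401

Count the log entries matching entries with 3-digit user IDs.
5

To find matching entries:

1. Pattern to match: entries with 3-digit user IDs
2. Scan each log entry for the pattern
3. Count matches: 5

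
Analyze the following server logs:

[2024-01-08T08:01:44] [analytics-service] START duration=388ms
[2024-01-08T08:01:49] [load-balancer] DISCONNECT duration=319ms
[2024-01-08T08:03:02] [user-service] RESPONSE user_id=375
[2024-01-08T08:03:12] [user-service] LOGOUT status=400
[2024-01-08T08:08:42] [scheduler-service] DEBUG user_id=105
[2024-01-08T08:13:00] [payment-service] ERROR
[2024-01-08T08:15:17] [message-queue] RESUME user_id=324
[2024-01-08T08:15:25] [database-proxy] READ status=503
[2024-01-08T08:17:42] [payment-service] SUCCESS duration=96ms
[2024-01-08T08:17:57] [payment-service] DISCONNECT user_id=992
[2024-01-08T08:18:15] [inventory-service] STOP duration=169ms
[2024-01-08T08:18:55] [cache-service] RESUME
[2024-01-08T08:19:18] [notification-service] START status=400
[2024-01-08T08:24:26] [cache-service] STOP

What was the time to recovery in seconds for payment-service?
282

To calculate recovery time:

1. Find ERROR event for payment-service: 2024-01-08T08:13:00
2. Find next SUCCESS event for payment-service: 2024-01-08T08:17:42
3. Recovery time: 2024-01-08T08:17:42 - 2024-01-08T08:13:00 = 282 seconds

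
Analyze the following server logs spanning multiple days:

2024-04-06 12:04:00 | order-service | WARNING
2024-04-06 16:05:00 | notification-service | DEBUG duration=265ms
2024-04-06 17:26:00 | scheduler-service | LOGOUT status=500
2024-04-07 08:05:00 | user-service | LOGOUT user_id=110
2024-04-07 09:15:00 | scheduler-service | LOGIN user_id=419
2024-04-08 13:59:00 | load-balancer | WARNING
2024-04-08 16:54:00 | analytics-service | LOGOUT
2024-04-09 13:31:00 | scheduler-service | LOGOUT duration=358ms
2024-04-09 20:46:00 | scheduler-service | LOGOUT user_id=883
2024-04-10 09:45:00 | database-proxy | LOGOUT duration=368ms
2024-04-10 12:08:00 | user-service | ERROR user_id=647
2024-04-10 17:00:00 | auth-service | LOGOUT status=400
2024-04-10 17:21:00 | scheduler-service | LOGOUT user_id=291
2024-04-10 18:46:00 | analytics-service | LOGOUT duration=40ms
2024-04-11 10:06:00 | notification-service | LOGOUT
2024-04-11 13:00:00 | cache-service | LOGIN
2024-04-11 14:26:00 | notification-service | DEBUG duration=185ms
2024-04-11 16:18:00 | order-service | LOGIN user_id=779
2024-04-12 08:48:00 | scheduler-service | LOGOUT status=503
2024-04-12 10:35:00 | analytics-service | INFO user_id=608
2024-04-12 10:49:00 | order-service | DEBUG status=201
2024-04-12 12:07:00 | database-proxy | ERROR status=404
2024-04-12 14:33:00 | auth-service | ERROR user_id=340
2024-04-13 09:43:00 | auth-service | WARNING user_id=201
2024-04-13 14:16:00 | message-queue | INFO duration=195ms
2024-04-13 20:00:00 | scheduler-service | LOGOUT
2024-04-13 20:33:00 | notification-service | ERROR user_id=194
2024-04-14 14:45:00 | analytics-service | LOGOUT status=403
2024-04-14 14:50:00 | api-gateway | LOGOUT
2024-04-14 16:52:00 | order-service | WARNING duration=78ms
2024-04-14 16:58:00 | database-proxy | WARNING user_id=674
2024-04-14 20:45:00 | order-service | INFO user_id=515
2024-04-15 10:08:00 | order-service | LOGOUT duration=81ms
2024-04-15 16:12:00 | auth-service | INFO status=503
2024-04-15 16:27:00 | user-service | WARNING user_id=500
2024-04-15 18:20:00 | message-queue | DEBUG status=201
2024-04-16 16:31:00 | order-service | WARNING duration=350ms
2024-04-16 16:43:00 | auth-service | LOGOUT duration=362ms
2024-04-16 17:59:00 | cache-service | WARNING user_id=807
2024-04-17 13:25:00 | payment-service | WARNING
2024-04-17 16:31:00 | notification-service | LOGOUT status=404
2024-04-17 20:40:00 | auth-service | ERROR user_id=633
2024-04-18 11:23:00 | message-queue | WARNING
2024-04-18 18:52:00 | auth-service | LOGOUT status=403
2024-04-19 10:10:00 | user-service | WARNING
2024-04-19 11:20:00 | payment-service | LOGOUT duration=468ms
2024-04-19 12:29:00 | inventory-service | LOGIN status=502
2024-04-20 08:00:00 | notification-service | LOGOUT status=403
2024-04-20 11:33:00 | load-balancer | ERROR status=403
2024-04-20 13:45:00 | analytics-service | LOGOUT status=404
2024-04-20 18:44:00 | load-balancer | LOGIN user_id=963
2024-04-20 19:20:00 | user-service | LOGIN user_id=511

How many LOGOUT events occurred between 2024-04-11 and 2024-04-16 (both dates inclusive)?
7

To filter by date range:

1. Date range: 2024-04-11 through 2024-04-16, both dates inclusive
2. Filter for LOGOUT events whose date falls in this range
3. Count matching events: 7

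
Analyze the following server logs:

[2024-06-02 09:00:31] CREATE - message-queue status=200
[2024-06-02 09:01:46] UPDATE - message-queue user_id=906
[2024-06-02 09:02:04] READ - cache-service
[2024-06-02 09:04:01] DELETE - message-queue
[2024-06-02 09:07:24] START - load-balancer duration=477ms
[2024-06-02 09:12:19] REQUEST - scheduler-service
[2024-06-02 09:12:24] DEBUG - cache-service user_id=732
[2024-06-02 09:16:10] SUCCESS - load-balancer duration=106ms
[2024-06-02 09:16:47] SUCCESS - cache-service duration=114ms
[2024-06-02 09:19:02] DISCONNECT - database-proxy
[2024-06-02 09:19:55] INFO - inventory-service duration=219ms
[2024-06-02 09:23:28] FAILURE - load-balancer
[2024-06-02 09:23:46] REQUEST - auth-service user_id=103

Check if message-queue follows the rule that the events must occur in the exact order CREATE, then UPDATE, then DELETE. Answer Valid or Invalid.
Valid

To validate ordering:

1. Required order: CREATE → UPDATE → DELETE
2. Rule: the events must occur in the exact order CREATE, then UPDATE, then DELETE
3. Check actual order of events for message-queue
4. Result: Valid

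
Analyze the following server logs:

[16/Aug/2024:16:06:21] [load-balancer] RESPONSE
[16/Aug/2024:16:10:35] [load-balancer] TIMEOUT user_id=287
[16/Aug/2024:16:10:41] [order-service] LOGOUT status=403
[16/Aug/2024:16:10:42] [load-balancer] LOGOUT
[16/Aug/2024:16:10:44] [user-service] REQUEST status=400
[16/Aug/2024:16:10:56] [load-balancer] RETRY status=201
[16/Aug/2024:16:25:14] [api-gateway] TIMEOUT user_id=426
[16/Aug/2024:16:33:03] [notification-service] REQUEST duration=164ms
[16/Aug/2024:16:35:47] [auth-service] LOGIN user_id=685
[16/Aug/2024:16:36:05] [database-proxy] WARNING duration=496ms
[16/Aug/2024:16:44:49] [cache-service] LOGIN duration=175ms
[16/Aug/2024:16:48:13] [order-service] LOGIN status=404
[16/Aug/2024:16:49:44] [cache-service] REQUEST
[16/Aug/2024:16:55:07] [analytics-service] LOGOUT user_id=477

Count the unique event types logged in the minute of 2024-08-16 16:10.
4

To count unique event types:

1. Filter events in the minute starting at 2024-08-16 16:10
2. Extract event types from matching entries
3. Count unique types: 4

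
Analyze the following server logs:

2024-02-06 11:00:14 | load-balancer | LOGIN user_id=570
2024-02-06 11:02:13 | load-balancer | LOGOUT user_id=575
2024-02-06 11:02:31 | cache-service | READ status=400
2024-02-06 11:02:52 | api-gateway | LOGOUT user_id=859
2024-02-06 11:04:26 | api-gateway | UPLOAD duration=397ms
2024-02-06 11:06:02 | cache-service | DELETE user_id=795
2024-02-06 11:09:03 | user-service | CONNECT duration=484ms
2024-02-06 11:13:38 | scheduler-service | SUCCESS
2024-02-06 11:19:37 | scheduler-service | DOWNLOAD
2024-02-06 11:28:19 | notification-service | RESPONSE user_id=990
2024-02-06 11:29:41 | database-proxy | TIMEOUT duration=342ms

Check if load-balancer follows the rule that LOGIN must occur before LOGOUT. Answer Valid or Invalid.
Valid

To validate ordering:

1. Required order: LOGIN → LOGOUT
2. Rule: LOGIN must occur before LOGOUT
3. Check actual order of events for load-balancer
4. Result: Valid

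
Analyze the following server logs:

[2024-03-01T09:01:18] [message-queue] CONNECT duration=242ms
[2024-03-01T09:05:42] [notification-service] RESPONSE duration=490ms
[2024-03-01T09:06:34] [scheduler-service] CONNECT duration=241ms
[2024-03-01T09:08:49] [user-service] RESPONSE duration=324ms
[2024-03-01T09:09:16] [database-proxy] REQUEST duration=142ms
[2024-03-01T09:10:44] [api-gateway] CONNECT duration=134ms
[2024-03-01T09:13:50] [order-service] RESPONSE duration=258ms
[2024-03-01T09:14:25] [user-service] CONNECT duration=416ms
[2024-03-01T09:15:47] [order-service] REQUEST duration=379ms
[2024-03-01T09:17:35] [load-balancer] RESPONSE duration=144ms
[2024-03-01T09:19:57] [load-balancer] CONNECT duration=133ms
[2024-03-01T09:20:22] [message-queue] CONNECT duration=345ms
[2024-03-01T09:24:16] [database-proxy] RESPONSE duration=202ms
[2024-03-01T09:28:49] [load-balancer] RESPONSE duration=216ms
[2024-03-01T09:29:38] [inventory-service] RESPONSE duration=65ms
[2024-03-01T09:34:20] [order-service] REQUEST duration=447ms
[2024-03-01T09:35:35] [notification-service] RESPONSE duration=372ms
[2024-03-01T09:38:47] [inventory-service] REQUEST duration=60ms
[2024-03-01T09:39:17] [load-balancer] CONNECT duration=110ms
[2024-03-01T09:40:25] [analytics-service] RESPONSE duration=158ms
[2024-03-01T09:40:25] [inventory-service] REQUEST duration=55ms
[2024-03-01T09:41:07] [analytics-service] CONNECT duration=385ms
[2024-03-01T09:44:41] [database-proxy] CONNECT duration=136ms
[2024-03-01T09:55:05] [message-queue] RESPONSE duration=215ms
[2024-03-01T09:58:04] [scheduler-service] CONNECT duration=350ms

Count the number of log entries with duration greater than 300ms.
9

To count timeouts:

1. Threshold: 300ms
2. Extract duration from each log entry
3. Count entries where duration > 300
4. Timeout count: 9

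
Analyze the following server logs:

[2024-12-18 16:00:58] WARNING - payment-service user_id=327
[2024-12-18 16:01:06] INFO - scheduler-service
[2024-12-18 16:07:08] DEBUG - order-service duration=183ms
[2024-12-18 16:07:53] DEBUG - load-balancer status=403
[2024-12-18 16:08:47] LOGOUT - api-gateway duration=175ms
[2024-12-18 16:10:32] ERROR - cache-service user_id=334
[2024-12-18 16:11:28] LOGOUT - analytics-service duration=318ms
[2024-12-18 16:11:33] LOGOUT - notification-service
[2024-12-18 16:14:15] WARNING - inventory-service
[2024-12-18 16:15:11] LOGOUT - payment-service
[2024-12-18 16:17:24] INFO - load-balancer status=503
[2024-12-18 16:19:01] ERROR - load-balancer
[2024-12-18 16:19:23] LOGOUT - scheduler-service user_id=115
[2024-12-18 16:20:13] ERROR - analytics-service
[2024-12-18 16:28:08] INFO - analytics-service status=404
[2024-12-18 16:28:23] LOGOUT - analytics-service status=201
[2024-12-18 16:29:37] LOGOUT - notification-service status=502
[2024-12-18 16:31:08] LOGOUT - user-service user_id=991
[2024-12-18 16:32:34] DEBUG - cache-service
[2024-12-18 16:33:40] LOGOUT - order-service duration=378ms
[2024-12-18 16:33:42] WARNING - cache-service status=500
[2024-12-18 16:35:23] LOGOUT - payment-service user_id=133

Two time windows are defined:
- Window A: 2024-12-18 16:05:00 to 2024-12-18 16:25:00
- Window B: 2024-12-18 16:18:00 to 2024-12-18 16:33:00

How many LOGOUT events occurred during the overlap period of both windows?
1

To find overlap events:

1. Window A: 2024-12-18 16:05:00 to 2024-12-18 16:25:00
2. Window B: 2024-12-18 16:18:00 to 2024-12-18 16:33:00
3. Overlap period: 2024-12-18 16:18:00 to 2024-12-18 16:25:00
4. Count LOGOUT events in overlap: 1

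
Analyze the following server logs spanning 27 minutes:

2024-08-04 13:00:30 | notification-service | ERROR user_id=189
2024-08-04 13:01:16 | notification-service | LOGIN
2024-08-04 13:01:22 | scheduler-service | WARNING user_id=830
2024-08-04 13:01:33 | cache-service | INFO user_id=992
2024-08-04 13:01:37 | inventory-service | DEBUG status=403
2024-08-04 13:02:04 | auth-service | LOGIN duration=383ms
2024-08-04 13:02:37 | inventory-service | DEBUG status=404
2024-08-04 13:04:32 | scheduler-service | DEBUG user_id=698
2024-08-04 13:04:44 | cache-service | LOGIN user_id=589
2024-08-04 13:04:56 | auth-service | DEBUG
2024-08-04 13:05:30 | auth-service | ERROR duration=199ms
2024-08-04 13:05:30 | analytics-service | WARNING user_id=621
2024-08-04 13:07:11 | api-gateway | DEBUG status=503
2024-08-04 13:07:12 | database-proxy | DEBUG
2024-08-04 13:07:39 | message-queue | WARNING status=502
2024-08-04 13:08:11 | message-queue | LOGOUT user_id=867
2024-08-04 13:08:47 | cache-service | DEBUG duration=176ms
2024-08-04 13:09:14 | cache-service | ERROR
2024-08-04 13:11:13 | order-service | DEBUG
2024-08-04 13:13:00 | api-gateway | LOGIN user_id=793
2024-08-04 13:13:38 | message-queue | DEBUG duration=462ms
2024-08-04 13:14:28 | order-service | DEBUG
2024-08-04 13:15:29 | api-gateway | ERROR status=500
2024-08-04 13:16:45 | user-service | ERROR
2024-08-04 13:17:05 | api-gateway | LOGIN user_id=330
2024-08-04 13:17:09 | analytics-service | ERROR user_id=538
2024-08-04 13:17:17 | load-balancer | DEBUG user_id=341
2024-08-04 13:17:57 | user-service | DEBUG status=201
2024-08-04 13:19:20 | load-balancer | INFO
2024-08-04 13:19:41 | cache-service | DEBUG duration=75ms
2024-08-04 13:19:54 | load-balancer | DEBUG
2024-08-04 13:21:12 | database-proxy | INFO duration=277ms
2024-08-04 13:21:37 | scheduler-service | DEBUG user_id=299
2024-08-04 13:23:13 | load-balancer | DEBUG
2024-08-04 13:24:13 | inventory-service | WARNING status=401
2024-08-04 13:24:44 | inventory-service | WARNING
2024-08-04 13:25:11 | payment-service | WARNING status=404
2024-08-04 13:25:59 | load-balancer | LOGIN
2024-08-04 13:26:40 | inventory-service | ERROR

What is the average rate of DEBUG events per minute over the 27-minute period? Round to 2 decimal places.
0.59

To calculate the rate:

1. Count total DEBUG events: 16
2. Total time period: 27 minutes
3. Rate = 16 / 27 = 0.59 events per minute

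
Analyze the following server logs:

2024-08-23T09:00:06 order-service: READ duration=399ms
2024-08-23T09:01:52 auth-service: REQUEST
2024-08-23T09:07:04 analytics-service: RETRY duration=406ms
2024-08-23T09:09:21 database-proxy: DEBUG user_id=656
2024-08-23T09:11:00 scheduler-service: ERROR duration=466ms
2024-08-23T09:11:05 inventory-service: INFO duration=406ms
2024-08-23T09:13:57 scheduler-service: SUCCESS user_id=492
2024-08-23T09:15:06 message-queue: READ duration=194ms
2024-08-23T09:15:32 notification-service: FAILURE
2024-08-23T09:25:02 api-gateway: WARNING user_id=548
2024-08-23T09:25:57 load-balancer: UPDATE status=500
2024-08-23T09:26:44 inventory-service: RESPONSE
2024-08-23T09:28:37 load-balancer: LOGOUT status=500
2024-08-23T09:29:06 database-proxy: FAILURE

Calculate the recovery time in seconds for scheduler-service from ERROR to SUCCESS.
177

To calculate recovery time:

1. Find ERROR event for scheduler-service: 2024-08-23T09:11:00
2. Find next SUCCESS event for scheduler-service: 2024-08-23T09:13:57
3. Recovery time: 2024-08-23T09:13:57 - 2024-08-23T09:11:00 = 177 seconds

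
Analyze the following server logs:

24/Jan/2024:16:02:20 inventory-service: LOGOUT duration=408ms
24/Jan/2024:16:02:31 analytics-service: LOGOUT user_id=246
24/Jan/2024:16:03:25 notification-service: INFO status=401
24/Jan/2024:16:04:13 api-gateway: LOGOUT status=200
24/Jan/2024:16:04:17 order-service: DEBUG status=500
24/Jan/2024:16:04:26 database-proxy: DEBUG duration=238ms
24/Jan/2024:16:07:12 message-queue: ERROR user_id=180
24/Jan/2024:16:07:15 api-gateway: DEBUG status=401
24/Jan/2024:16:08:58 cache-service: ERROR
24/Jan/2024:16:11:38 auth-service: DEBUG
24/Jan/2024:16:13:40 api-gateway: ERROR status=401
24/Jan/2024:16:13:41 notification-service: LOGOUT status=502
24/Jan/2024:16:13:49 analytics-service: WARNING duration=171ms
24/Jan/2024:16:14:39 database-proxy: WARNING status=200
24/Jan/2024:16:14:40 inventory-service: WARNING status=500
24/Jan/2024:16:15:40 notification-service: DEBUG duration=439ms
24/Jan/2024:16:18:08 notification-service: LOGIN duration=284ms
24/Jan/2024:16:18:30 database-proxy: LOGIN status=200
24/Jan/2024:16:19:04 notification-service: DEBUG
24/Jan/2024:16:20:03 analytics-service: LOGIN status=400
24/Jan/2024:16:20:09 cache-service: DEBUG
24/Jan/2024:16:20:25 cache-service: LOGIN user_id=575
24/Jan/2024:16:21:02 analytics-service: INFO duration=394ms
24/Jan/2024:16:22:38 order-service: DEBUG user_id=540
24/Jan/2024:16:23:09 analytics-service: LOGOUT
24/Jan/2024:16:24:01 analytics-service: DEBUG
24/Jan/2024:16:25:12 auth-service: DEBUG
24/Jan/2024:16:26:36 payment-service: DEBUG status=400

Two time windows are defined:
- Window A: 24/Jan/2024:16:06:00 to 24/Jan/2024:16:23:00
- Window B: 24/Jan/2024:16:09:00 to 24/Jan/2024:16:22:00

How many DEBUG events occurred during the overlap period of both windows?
4

To find overlap events:

1. Window A: 24/Jan/2024:16:06:00 to 24/Jan/2024:16:23:00
2. Window B: 24/Jan/2024:16:09:00 to 24/Jan/2024:16:22:00
3. Overlap period: 24/Jan/2024:16:09:00 to 24/Jan/2024:16:22:00
4. Count DEBUG events in overlap: 4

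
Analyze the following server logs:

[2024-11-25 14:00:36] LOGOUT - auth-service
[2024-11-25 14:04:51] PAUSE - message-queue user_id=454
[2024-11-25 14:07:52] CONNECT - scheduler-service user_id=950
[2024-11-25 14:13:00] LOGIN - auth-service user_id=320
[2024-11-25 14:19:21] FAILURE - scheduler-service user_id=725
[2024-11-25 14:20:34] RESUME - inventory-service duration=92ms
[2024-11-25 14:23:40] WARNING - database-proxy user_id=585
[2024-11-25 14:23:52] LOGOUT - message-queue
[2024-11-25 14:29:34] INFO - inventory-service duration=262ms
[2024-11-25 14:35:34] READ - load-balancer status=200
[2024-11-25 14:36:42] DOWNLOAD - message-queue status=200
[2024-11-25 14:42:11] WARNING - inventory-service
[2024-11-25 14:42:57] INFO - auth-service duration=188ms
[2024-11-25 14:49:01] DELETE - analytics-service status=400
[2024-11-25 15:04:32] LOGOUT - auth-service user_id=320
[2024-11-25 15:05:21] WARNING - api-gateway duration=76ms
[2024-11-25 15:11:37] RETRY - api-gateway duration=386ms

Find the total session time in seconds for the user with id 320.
3092

To calculate session duration:

1. Find LOGIN event for user_id=320: 2024-11-25 14:13:00
2. Find LOGOUT event for user_id=320: 2024-11-25 15:04:32
3. Session duration: 2024-11-25 15:04:32 - 2024-11-25 14:13:00 = 3092 seconds (51 minutes)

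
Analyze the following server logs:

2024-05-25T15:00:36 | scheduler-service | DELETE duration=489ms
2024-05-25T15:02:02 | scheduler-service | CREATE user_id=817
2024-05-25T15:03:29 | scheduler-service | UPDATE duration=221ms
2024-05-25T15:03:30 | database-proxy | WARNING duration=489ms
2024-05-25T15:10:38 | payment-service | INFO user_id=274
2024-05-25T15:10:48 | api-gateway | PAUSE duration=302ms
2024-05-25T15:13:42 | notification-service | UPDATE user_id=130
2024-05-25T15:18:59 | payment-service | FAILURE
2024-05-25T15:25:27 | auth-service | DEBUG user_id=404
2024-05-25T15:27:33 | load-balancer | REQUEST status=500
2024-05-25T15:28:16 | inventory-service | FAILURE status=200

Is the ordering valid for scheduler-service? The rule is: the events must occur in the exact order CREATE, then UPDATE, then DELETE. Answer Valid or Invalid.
Invalid

To validate ordering:

1. Required order: CREATE → UPDATE → DELETE
2. Rule: the events must occur in the exact order CREATE, then UPDATE, then DELETE
3. Check actual order of events for scheduler-service
4. Result: Invalid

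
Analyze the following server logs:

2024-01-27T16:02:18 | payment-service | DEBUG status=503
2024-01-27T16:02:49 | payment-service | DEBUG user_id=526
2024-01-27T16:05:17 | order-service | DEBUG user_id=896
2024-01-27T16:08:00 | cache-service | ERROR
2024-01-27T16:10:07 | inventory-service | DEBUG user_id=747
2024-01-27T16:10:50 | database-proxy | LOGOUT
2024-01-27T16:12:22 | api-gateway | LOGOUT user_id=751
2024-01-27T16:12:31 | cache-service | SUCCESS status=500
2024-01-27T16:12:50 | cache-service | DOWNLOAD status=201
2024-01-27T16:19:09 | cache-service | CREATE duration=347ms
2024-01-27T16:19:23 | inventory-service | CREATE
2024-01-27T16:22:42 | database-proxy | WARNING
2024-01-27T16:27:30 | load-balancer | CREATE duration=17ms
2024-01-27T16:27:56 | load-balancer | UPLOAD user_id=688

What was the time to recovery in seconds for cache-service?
271

To calculate recovery time:

1. Find ERROR event for cache-service: 2024-01-27T16:08:00
2. Find next SUCCESS event for cache-service: 2024-01-27T16:12:31
3. Recovery time: 2024-01-27T16:12:31 - 2024-01-27T16:08:00 = 271 seconds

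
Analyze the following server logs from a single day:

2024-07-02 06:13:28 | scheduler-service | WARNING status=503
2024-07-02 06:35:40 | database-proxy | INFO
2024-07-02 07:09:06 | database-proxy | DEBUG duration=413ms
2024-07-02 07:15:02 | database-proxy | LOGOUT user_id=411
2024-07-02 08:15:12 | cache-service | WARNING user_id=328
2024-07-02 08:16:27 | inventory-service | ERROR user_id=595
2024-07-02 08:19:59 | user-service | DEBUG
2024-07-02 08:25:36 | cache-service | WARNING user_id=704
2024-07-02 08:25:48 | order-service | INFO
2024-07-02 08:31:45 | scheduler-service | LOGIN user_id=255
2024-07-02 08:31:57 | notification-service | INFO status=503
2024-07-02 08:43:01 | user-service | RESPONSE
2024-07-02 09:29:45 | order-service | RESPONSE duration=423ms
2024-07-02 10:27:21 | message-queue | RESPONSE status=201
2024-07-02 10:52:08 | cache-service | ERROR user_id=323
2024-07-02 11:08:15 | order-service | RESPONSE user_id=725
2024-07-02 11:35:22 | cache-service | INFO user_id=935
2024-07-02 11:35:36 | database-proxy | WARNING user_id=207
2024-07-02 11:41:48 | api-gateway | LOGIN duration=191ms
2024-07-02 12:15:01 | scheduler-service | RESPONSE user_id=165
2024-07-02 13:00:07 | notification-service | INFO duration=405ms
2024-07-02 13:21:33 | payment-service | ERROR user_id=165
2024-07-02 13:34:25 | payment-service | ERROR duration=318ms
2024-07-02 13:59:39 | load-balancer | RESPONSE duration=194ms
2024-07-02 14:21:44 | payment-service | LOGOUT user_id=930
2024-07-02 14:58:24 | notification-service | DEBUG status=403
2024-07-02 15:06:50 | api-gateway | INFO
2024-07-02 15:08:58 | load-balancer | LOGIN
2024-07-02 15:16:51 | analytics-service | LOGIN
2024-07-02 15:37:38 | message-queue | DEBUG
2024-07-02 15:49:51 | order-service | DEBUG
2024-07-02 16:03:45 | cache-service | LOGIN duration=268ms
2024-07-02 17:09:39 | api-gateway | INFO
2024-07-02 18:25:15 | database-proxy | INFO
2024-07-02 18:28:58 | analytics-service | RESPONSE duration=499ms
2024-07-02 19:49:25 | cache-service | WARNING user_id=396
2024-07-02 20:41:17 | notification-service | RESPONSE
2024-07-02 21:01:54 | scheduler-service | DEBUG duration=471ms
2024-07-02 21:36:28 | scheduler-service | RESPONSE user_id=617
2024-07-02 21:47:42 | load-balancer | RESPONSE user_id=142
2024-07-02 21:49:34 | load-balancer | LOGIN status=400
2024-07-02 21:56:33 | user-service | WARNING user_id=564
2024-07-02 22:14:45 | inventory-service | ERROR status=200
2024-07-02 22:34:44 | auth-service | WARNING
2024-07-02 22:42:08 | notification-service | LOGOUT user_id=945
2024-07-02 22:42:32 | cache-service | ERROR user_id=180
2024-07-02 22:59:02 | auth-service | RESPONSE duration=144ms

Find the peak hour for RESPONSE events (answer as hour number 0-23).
21

To find the peak hour:

1. Group all RESPONSE events by hour
2. Count events in each hour
3. Find hour with maximum count
4. Peak hour: 21 (with 2 events)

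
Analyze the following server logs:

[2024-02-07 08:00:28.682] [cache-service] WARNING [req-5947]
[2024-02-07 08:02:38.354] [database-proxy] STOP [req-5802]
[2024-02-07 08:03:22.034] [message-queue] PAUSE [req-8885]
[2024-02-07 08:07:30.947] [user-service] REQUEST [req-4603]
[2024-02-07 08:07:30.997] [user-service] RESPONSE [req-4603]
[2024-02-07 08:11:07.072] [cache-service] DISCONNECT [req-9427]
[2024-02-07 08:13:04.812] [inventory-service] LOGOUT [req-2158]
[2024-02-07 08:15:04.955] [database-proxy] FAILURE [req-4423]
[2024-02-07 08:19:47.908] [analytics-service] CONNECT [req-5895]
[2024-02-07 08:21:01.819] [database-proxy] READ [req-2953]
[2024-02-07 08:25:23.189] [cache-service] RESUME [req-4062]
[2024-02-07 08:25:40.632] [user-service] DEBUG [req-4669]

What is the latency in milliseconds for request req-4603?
50

To calculate latency:

1. Find REQUEST with id req-4603: 2024-02-07 08:07:30.947
2. Find RESPONSE with id req-4603: 2024-02-07 08:07:30.997
3. Latency: 2024-02-07 08:07:30.997 - 2024-02-07 08:07:30.947 = 50ms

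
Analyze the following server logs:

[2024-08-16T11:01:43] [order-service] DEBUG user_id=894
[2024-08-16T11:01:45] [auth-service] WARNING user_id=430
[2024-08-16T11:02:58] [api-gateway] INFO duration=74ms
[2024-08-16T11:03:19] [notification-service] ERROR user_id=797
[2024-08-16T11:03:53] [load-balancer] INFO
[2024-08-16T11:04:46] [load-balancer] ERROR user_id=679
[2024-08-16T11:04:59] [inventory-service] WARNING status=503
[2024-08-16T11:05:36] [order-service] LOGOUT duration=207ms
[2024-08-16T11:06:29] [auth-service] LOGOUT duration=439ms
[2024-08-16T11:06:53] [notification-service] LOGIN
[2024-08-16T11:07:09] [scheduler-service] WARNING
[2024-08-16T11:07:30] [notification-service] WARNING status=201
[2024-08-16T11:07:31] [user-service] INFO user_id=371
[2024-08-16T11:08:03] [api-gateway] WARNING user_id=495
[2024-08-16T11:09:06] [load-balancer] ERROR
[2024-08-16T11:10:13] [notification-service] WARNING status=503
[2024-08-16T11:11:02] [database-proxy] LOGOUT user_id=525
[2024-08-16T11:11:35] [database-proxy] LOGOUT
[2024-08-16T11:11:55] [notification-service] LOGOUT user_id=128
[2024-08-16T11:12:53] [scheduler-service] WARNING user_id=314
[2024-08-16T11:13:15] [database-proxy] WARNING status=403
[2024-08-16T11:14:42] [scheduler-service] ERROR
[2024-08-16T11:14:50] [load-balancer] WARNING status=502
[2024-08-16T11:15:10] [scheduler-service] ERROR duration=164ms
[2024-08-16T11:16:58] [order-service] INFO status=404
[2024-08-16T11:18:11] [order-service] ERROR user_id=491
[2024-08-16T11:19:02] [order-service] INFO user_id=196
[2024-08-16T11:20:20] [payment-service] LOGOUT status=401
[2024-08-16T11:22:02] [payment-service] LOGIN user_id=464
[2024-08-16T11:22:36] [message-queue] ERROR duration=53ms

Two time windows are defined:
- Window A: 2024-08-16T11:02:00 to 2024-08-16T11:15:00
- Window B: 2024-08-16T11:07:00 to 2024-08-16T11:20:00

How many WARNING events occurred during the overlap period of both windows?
7

To find overlap events:

1. Window A: 2024-08-16T11:02:00 to 2024-08-16T11:15:00
2. Window B: 2024-08-16T11:07:00 to 2024-08-16T11:20:00
3. Overlap period: 2024-08-16T11:07:00 to 2024-08-16T11:15:00
4. Count WARNING events in overlap: 7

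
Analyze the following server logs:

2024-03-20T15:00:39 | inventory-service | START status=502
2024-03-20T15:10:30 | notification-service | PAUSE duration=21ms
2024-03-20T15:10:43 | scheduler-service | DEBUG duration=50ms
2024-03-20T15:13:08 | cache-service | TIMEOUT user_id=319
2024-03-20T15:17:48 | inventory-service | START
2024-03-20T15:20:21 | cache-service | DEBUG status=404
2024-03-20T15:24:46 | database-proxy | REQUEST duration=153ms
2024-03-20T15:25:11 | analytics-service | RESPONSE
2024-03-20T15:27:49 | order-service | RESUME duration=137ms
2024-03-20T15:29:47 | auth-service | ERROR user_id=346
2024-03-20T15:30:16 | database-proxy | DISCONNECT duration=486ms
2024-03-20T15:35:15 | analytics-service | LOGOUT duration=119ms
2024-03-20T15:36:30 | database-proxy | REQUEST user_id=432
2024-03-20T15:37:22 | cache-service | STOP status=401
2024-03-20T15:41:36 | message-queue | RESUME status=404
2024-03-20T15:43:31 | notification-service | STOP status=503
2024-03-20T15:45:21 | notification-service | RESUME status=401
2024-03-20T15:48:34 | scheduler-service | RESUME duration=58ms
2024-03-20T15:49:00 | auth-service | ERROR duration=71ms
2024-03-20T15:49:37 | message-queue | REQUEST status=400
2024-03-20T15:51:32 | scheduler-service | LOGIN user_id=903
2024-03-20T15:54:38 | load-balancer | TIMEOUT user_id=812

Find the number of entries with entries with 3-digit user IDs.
5

To find matching entries:

1. Pattern to match: entries with 3-digit user IDs
2. Scan each log entry for the pattern
3. Count matches: 5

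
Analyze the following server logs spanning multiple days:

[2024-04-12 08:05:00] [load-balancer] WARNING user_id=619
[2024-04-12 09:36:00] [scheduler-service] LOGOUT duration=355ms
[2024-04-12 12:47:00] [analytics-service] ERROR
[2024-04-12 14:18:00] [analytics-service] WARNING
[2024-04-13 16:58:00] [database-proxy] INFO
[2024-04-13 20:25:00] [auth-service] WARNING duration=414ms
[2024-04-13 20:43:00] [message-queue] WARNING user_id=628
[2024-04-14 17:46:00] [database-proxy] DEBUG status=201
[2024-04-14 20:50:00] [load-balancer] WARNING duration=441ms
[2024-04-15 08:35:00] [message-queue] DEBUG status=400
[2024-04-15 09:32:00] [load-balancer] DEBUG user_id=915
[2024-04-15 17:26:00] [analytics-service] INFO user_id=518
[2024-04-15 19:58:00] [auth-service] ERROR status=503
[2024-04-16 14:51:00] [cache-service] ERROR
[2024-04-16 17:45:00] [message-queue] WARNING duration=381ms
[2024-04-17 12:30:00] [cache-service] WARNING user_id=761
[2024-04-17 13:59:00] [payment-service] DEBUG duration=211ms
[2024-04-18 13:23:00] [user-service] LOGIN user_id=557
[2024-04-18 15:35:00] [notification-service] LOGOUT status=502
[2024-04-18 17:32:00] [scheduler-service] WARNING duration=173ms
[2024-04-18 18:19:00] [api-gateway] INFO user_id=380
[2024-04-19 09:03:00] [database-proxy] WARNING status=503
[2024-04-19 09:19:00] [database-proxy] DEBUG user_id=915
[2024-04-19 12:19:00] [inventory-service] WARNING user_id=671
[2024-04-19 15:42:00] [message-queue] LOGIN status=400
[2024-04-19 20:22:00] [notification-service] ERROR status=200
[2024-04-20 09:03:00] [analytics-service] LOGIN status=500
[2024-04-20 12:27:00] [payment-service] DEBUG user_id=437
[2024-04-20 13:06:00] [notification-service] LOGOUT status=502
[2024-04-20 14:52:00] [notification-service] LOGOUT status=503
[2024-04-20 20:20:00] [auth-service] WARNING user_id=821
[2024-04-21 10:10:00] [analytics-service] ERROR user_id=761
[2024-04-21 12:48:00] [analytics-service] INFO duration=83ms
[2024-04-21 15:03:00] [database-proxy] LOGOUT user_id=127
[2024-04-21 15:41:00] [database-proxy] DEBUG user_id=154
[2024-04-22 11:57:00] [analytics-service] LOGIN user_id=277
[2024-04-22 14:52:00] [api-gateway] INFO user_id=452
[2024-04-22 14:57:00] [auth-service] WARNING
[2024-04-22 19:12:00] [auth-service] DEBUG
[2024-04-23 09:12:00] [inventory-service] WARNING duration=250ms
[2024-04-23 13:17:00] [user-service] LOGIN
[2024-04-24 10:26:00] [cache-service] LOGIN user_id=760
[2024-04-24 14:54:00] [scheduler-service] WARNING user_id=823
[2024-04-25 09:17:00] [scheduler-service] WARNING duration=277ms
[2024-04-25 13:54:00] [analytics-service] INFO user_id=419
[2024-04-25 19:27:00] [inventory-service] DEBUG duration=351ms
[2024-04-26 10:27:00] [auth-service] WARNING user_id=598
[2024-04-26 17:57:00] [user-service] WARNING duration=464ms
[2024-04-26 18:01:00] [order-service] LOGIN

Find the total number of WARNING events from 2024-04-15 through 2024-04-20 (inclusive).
6

To filter by date range:

1. Date range: 2024-04-15 through 2024-04-20, both dates inclusive
2. Filter for WARNING events whose date falls in this range
3. Count matching events: 6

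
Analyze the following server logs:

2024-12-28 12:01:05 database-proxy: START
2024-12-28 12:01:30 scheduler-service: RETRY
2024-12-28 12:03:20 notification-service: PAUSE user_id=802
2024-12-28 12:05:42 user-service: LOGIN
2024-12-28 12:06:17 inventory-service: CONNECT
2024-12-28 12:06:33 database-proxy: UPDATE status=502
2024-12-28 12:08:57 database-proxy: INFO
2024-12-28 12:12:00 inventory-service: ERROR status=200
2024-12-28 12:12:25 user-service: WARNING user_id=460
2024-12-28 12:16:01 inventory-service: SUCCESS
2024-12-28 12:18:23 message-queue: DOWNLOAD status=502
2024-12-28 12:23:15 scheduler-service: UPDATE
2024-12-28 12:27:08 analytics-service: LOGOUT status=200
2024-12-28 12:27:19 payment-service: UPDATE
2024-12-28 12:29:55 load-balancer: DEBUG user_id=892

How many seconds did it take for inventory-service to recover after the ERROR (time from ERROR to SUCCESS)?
241

To calculate recovery time:

1. Find ERROR event for inventory-service: 2024-12-28 12:12:00
2. Find next SUCCESS event for inventory-service: 2024-12-28 12:16:01
3. Recovery time: 2024-12-28 12:16:01 - 2024-12-28 12:12:00 = 241 seconds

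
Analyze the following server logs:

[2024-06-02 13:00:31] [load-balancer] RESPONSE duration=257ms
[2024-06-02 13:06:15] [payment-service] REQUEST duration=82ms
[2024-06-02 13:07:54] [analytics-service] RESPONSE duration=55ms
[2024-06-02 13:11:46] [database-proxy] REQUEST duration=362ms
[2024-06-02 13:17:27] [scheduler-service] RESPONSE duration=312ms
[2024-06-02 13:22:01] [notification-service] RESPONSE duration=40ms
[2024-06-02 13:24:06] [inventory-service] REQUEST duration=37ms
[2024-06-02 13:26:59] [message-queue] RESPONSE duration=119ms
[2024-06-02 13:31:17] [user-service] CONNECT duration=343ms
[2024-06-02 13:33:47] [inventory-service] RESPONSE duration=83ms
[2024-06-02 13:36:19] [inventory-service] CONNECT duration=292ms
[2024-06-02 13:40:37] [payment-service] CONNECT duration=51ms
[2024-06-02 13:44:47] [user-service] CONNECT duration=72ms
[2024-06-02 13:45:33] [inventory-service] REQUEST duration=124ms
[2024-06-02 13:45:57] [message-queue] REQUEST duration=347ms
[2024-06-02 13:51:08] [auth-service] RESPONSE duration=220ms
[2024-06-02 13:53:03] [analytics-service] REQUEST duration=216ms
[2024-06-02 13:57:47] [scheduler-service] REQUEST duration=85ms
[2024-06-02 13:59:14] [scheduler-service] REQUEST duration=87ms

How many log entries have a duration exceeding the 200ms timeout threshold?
8

To count timeouts:

1. Threshold: 200ms
2. Extract duration from each log entry
3. Count entries where duration > 200
4. Timeout count: 8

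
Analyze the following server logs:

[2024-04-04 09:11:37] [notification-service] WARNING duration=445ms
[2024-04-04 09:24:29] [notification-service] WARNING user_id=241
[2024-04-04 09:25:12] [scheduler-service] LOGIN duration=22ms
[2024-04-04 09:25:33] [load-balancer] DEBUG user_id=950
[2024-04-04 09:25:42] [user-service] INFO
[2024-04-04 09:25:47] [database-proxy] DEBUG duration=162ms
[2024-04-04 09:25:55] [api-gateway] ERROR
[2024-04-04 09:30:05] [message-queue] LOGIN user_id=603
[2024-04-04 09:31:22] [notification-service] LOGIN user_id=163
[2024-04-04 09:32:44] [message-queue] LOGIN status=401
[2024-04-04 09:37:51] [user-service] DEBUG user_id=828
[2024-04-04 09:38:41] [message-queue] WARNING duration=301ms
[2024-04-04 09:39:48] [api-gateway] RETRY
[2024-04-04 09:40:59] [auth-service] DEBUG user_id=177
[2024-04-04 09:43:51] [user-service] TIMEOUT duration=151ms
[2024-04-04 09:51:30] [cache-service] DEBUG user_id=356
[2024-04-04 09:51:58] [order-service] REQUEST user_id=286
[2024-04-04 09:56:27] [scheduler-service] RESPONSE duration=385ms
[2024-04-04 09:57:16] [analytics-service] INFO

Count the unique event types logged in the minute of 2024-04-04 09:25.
4

To count unique event types:

1. Filter events in the minute starting at 2024-04-04 09:25
2. Extract event types from matching entries
3. Count unique types: 4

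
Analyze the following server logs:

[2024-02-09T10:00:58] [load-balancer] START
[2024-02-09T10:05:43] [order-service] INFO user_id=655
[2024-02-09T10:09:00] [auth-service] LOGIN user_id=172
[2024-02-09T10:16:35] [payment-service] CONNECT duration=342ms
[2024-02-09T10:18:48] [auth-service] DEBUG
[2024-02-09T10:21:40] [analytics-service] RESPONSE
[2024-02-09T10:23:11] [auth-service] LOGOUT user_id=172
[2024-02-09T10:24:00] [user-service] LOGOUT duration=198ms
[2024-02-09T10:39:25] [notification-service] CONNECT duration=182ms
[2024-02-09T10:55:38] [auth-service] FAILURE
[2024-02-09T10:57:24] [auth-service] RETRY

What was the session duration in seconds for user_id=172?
851

To calculate session duration:

1. Find LOGIN event for user_id=172: 2024-02-09T10:09:00
2. Find LOGOUT event for user_id=172: 2024-02-09T10:23:11
3. Session duration: 2024-02-09T10:23:11 - 2024-02-09T10:09:00 = 851 seconds (14 minutes)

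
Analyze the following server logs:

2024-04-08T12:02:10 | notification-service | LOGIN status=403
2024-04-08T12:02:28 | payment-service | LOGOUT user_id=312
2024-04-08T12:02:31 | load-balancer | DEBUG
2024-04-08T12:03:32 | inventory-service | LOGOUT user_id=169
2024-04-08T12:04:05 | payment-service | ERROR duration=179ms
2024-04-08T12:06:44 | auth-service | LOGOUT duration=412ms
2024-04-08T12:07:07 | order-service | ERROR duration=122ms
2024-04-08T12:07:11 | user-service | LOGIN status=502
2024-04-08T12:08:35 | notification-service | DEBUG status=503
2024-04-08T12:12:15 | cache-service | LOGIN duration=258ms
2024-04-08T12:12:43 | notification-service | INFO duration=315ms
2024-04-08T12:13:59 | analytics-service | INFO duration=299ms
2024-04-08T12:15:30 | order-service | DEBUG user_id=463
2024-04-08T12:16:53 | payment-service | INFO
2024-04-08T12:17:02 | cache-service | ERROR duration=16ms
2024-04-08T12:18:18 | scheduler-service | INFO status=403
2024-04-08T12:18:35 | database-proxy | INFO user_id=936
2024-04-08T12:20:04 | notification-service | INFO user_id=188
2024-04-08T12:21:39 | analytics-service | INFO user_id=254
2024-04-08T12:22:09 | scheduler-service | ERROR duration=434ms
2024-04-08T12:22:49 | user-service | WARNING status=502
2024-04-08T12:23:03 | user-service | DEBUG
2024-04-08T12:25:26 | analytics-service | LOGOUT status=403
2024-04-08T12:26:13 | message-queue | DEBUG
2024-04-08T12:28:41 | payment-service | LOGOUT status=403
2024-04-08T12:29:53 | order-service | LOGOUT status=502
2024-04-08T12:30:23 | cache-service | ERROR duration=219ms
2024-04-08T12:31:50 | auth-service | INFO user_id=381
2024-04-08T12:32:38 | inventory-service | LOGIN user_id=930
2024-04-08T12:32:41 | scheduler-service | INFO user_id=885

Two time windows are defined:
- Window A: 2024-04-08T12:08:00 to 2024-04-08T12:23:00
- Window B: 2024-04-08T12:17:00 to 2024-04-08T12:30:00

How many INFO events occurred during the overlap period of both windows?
4

To find overlap events:

1. Window A: 2024-04-08T12:08:00 to 2024-04-08T12:23:00
2. Window B: 2024-04-08T12:17:00 to 2024-04-08T12:30:00
3. Overlap period: 2024-04-08T12:17:00 to 2024-04-08T12:23:00
4. Count INFO events in overlap: 4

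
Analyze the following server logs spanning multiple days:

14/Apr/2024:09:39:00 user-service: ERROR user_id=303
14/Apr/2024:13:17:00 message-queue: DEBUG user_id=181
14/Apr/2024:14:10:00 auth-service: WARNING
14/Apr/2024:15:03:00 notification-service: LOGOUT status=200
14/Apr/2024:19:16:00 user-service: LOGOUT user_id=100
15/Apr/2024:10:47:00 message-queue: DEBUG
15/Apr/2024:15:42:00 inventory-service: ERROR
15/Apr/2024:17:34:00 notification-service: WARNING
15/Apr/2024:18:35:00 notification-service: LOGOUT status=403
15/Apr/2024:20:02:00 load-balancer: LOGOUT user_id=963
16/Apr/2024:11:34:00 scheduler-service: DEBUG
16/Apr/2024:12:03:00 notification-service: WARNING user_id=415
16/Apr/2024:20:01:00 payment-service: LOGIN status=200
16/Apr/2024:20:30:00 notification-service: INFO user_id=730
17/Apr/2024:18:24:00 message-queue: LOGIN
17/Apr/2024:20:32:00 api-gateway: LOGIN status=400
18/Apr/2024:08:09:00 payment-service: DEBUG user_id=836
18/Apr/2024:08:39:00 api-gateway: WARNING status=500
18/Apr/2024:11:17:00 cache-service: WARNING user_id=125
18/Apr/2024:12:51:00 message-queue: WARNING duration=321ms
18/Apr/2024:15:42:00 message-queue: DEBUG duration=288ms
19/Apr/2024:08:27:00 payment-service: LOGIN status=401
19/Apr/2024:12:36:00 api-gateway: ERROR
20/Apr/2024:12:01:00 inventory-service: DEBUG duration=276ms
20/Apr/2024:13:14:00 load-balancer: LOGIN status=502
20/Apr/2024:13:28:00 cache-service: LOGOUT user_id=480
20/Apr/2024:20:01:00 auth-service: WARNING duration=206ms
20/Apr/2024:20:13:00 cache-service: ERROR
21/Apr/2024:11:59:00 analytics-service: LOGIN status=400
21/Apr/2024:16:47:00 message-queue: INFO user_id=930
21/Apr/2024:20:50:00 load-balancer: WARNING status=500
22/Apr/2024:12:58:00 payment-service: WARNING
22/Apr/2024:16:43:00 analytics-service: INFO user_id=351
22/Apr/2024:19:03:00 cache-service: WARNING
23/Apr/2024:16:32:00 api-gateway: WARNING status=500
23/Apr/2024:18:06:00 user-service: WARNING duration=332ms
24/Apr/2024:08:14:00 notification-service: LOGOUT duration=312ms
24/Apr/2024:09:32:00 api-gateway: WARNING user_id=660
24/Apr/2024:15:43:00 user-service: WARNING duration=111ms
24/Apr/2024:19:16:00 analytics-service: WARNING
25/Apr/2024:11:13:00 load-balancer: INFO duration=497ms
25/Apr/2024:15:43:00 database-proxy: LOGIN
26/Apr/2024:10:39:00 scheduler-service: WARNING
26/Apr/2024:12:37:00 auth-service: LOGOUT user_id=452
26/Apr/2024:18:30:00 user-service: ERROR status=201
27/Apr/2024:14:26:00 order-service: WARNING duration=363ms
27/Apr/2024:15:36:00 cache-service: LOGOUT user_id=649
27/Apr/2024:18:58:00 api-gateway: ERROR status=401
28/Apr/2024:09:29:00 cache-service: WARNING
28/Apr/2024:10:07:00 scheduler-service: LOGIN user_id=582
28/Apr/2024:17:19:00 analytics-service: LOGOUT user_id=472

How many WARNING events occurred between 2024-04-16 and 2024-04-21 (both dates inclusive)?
6

To filter by date range:

1. Date range: 2024-04-16 through 2024-04-21, both dates inclusive
2. Filter for WARNING events whose date falls in this range
3. Count matching events: 6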